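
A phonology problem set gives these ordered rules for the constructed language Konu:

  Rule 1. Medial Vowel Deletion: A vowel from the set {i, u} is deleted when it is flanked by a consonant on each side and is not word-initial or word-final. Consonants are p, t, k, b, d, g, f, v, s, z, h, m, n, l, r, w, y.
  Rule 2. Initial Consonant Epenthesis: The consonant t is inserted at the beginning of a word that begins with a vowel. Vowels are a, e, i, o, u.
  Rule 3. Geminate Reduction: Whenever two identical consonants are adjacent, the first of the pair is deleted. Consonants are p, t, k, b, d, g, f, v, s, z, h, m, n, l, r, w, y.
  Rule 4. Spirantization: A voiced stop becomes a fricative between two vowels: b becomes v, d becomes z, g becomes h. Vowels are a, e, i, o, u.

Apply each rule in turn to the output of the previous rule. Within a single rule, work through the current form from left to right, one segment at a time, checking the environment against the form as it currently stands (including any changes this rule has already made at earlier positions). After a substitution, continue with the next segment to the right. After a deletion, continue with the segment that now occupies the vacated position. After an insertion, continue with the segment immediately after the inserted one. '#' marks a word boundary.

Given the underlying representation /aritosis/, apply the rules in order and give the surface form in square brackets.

Rule 1 Medial Vowel Deletion: [aritosis] → [artoss]
Rule 2 Initial Consonant Epenthesis: [artoss] → [tartoss]
Rule 3 Geminate Reduction: [tartoss] → [tartos]
Rule 4 Spirantization: no change — [tartos]

[tartos]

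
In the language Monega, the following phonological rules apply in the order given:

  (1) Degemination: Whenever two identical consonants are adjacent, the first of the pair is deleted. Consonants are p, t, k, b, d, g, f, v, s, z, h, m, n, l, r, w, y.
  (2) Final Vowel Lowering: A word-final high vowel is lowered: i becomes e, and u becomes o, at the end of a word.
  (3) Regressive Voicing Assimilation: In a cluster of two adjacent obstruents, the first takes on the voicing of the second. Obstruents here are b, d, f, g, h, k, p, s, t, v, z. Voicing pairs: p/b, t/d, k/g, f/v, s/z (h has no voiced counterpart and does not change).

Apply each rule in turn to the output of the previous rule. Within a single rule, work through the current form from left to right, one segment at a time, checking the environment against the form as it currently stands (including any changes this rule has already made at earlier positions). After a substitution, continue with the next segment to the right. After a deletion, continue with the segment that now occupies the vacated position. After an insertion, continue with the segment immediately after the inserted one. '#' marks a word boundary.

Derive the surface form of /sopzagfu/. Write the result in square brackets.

[sobzakfo]

(1) Degemination: no change — [sopzagfu]
(2) Final Vowel Lowering: [sopzagfu] → [sopzagfo]
(3) Regressive Voicing Assimilation: [sopzagfo] → [sobzakfo]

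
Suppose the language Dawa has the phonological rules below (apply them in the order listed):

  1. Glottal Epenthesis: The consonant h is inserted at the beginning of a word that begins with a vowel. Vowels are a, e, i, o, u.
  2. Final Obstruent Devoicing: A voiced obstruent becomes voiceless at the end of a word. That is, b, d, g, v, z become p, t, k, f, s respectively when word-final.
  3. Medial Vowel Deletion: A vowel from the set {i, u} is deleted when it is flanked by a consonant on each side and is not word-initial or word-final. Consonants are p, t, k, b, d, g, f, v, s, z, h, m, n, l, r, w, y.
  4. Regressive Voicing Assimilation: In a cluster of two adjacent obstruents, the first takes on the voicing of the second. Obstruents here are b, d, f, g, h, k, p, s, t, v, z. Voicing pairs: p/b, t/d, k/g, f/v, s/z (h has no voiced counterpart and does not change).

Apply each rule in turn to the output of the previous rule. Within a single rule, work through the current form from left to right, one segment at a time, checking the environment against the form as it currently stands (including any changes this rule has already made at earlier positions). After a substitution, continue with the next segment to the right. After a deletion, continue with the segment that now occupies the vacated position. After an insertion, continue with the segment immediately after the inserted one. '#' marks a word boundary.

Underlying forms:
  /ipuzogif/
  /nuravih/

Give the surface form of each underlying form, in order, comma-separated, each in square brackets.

/ipuzogif/:
  1 Glottal Epenthesis: [ipuzogif] → [hipuzogif]
  2 Final Obstruent Devoicing: no change — [hipuzogif]
  3 Medial Vowel Deletion: [hipuzogif] → [hpzogf]
  4 Regressive Voicing Assimilation: [hpzogf] → [hbzokf]
/nuravih/:
  1 Glottal Epenthesis: no change — [nuravih]
  2 Final Obstruent Devoicing: no change — [nuravih]
  3 Medial Vowel Deletion: [nuravih] → [nravh]
  4 Regressive Voicing Assimilation: [nravh] → [nrafh]

[hbzokf], [nrafh]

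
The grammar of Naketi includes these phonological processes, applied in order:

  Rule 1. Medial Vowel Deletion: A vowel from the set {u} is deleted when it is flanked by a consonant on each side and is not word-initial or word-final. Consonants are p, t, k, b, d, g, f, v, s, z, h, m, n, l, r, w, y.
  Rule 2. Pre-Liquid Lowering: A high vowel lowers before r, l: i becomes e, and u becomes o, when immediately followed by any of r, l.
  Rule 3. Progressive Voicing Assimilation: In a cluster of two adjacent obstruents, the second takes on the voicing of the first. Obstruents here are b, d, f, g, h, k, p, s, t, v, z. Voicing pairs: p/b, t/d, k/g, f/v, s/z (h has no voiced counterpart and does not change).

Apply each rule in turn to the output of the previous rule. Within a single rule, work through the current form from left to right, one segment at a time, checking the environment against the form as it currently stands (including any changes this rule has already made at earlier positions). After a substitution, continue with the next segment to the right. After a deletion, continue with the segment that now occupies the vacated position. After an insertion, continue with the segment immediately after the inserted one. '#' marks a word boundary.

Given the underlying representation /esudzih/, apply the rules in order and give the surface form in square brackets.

[estsih]

Rule 1 Medial Vowel Deletion: [esudzih] → [esdzih]
Rule 2 Pre-Liquid Lowering: no change — [esdzih]
Rule 3 Progressive Voicing Assimilation: [esdzih] → [estsih]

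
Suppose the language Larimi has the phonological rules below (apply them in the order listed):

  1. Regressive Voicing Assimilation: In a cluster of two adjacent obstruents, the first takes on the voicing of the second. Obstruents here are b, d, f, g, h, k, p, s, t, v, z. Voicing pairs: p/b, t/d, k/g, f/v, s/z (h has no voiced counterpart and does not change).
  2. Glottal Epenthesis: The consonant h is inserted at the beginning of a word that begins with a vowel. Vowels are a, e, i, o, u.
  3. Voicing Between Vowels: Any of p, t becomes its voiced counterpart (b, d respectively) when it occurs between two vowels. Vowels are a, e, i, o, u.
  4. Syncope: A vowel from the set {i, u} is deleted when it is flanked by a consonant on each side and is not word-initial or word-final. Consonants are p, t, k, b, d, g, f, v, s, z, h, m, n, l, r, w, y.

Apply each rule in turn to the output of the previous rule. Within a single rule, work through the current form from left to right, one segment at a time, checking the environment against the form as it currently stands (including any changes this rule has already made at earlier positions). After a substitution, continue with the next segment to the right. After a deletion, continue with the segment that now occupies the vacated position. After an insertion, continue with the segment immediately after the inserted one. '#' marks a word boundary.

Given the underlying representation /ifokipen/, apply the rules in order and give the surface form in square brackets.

[hfokben]

1 Regressive Voicing Assimilation: no change — [ifokipen]
2 Glottal Epenthesis: [ifokipen] → [hifokipen]
3 Voicing Between Vowels: [hifokipen] → [hifokiben]
4 Syncope: [hifokiben] → [hfokben]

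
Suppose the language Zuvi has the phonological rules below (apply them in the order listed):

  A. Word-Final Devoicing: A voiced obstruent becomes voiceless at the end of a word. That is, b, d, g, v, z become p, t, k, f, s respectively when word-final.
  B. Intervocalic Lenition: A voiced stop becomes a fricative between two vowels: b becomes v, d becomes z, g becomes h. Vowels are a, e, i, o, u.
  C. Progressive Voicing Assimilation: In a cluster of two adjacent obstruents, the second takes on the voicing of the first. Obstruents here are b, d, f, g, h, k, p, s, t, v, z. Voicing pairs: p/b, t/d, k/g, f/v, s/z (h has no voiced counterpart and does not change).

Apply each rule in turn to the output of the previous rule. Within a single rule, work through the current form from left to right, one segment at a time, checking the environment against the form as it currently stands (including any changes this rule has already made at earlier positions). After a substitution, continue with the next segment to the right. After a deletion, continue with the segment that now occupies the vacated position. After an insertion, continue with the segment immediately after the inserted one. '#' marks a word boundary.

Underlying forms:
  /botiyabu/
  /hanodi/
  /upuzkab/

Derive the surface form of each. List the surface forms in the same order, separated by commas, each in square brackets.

[botiyavu], [hanozi], [upuzgap]

/botiyabu/:
  A Word-Final Devoicing: no change — [botiyabu]
  B Intervocalic Lenition: [botiyabu] → [botiyavu]
  C Progressive Voicing Assimilation: no change — [botiyavu]
/hanodi/:
  A Word-Final Devoicing: no change — [hanodi]
  B Intervocalic Lenition: [hanodi] → [hanozi]
  C Progressive Voicing Assimilation: no change — [hanozi]
/upuzkab/:
  A Word-Final Devoicing: [upuzkab] → [upuzkap]
  B Intervocalic Lenition: no change — [upuzkap]
  C Progressive Voicing Assimilation: [upuzkap] → [upuzgap]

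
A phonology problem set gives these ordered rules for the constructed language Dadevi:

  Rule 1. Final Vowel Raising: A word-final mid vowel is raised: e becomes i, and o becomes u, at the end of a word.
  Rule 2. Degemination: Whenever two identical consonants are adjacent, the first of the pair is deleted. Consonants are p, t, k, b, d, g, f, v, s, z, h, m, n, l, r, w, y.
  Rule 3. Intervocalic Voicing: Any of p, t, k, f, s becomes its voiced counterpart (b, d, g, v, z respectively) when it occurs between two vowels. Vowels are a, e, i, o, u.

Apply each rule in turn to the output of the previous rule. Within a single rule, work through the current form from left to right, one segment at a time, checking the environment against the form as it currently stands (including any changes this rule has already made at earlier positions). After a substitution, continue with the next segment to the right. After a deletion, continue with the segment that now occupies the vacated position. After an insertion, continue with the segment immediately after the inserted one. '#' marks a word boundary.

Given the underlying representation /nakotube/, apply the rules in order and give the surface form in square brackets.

[nagodubi]

Rule 1 Final Vowel Raising: [nakotube] → [nakotubi]
Rule 2 Degemination: no change — [nakotubi]
Rule 3 Intervocalic Voicing: [nakotubi] → [nagodubi]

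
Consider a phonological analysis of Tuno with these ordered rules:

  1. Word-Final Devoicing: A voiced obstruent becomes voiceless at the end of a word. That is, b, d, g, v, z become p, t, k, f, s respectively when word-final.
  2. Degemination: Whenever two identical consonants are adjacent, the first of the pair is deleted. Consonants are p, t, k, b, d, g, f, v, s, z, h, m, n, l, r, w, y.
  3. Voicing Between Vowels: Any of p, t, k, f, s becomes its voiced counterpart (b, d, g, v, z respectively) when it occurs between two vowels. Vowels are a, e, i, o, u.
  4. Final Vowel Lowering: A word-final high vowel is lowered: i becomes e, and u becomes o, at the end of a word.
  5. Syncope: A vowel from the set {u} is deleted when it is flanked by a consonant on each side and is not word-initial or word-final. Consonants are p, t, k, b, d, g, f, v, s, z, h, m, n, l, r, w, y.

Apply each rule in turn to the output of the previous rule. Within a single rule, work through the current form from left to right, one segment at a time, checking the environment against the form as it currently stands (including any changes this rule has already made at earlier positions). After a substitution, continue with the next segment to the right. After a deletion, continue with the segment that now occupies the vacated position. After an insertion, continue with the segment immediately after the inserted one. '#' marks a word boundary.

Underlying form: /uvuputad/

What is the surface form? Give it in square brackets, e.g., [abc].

[uvbdat]

1 Word-Final Devoicing: [uvuputad] → [uvuputat]
2 Degemination: no change — [uvuputat]
3 Voicing Between Vowels: [uvuputat] → [uvubudat]
4 Final Vowel Lowering: no change — [uvubudat]
5 Syncope: [uvubudat] → [uvbdat]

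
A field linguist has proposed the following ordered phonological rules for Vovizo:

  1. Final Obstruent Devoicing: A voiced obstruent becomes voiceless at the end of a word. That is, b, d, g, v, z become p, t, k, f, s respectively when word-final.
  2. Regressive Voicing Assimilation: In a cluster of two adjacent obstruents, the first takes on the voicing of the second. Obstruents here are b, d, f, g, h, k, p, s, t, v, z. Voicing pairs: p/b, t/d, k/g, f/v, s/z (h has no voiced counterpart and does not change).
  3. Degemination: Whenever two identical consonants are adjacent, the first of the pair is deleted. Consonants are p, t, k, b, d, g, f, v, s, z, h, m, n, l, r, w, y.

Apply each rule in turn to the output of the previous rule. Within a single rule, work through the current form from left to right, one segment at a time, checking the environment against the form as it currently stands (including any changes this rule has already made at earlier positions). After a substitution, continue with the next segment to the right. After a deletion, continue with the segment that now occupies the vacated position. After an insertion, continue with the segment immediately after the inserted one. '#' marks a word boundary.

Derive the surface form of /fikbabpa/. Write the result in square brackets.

1 Final Obstruent Devoicing: no change — [fikbabpa]
2 Regressive Voicing Assimilation: [fikbabpa] → [figbappa]
3 Degemination: [figbappa] → [figbapa]

[figbapa]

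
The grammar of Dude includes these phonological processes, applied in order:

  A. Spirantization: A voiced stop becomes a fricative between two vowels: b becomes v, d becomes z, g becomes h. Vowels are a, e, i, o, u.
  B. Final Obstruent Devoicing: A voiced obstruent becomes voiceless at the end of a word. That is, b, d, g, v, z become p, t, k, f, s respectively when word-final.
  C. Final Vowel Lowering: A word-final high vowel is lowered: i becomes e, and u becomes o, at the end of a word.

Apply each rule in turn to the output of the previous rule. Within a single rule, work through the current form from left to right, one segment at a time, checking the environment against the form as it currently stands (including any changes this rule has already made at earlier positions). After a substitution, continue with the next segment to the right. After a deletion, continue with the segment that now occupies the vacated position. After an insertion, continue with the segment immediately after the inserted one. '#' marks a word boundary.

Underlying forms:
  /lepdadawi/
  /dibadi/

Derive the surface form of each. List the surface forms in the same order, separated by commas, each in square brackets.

/lepdadawi/:
  A Spirantization: [lepdadawi] → [lepdazawi]
  B Final Obstruent Devoicing: no change — [lepdazawi]
  C Final Vowel Lowering: [lepdazawi] → [lepdazawe]
/dibadi/:
  A Spirantization: [dibadi] → [divazi]
  B Final Obstruent Devoicing: no change — [divazi]
  C Final Vowel Lowering: [divazi] → [divaze]

[lepdazawe], [divaze]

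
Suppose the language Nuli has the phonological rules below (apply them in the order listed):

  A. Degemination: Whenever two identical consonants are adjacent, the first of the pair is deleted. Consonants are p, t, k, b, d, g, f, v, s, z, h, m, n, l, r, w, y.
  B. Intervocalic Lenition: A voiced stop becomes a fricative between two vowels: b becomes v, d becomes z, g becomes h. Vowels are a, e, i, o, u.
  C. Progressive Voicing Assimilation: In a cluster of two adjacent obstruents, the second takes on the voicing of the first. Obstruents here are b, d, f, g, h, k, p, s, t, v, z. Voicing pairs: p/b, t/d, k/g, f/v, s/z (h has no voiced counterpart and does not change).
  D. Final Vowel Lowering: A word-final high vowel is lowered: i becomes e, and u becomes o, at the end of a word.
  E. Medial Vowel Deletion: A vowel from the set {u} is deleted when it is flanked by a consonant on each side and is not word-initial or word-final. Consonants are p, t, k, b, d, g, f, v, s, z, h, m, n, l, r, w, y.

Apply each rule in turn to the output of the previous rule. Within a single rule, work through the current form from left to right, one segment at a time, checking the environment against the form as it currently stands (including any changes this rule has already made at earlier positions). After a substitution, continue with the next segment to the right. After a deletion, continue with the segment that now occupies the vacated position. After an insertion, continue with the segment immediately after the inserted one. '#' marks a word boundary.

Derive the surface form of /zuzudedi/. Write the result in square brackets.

A Degemination: no change — [zuzudedi]
B Intervocalic Lenition: [zuzudedi] → [zuzuzezi]
C Progressive Voicing Assimilation: no change — [zuzuzezi]
D Final Vowel Lowering: [zuzuzezi] → [zuzuzeze]
E Medial Vowel Deletion: [zuzuzeze] → [zzzeze]

[zzzeze]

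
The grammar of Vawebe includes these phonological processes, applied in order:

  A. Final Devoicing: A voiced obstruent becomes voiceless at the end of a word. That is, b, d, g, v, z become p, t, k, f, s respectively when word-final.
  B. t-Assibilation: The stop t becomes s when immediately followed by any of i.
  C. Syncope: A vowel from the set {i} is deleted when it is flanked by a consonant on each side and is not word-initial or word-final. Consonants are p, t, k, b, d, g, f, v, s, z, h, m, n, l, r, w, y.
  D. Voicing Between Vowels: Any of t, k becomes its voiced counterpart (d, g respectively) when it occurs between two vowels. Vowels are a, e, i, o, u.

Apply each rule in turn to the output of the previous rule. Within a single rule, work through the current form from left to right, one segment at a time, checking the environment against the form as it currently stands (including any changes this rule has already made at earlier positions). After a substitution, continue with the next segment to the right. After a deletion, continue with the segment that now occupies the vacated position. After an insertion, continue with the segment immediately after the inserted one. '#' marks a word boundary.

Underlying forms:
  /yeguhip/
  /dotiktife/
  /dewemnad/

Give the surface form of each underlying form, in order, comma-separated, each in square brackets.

[yeguhp], [dosksfe], [dewemnat]

/yeguhip/:
  A Final Devoicing: no change — [yeguhip]
  B t-Assibilation: no change — [yeguhip]
  C Syncope: [yeguhip] → [yeguhp]
  D Voicing Between Vowels: no change — [yeguhp]
/dotiktife/:
  A Final Devoicing: no change — [dotiktife]
  B t-Assibilation: [dotiktife] → [dosiksife]
  C Syncope: [dosiksife] → [dosksfe]
  D Voicing Between Vowels: no change — [dosksfe]
/dewemnad/:
  A Final Devoicing: [dewemnad] → [dewemnat]
  B t-Assibilation: no change — [dewemnat]
  C Syncope: no change — [dewemnat]
  D Voicing Between Vowels: no change — [dewemnat]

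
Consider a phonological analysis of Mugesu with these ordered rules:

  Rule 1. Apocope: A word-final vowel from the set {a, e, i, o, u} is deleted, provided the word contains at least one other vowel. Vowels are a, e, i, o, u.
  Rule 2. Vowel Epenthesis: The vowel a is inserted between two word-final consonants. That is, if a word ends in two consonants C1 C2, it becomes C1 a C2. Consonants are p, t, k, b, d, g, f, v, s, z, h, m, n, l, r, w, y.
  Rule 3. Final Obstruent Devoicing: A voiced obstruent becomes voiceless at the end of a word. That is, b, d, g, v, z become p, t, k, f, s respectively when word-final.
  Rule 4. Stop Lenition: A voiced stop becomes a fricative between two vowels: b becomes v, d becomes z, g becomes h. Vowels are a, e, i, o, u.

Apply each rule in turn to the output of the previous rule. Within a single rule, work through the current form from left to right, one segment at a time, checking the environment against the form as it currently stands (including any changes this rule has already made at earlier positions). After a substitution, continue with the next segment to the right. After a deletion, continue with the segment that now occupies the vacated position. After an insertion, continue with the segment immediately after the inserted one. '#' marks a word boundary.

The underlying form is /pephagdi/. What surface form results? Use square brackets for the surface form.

[pephahat]

Rule 1 Apocope: [pephagdi] → [pephagd]
Rule 2 Vowel Epenthesis: [pephagd] → [pephagad]
Rule 3 Final Obstruent Devoicing: [pephagad] → [pephagat]
Rule 4 Stop Lenition: [pephagat] → [pephahat]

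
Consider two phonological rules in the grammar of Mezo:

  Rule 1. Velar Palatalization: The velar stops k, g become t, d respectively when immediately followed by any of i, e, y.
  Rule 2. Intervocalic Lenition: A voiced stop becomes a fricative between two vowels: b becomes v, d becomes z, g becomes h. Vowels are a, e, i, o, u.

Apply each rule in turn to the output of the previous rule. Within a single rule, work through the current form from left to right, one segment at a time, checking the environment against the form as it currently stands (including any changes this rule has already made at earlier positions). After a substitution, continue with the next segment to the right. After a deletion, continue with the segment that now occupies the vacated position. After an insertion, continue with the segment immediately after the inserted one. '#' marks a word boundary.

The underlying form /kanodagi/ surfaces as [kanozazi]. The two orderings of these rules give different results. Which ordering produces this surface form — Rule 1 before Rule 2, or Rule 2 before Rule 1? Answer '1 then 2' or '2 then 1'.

Order 1 then 2:
  1 Velar Palatalization: [kanodagi] → [kanodadi]
  2 Intervocalic Lenition: [kanodadi] → [kanozazi]
  result: [kanozazi]
Order 2 then 1:
  2 Intervocalic Lenition: [kanodagi] → [kanozahi]
  1 Velar Palatalization: no change — [kanozahi]
  result: [kanozahi]

1 then 2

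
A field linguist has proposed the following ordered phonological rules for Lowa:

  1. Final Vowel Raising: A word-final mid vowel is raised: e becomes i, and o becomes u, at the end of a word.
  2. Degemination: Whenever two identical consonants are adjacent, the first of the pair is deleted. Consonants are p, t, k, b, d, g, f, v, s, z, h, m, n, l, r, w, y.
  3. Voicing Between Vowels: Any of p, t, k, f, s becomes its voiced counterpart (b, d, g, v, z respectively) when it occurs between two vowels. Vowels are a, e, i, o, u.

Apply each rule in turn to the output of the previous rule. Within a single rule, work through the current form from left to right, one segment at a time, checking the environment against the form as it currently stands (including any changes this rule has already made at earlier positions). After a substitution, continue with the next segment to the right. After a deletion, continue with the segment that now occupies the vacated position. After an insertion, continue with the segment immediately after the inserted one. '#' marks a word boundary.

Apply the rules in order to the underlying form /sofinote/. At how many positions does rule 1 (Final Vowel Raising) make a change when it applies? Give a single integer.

1 Final Vowel Raising: [sofinote] → [sofinoti]
2 Degemination: no change — [sofinoti]
3 Voicing Between Vowels: [sofinoti] → [sovinodi]
Rule 1 changed 1 position(s).

1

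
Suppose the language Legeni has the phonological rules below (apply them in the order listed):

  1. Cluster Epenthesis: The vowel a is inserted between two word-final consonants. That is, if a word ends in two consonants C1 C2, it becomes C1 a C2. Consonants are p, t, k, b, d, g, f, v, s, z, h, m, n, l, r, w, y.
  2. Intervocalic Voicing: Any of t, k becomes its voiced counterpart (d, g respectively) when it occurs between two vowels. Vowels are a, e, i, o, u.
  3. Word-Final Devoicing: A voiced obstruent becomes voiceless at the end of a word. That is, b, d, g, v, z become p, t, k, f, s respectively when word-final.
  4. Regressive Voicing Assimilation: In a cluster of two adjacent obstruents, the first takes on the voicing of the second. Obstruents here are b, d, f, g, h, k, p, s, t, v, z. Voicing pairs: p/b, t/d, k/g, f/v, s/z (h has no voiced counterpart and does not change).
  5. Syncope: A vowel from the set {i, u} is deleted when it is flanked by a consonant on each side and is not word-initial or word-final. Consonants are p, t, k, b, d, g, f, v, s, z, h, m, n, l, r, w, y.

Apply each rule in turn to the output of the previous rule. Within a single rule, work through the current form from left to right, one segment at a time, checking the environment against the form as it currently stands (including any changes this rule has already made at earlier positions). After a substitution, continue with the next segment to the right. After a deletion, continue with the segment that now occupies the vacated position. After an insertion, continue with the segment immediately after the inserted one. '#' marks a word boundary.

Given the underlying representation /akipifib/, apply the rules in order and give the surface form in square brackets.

1 Cluster Epenthesis: no change — [akipifib]
2 Intervocalic Voicing: [akipifib] → [agipifib]
3 Word-Final Devoicing: [agipifib] → [agipifip]
4 Regressive Voicing Assimilation: no change — [agipifip]
5 Syncope: [agipifip] → [agpfp]

[agpfp]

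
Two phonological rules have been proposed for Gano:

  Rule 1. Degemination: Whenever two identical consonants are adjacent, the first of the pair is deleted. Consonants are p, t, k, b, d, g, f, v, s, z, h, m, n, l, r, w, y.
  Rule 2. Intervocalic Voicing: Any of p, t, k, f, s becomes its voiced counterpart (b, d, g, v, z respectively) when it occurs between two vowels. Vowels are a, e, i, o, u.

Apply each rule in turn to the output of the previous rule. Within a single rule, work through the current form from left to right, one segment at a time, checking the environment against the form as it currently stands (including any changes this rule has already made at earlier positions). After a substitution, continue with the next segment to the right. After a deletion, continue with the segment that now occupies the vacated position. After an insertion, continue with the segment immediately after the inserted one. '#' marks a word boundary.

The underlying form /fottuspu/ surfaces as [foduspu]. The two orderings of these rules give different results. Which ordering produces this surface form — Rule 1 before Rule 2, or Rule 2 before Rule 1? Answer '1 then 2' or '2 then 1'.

1 then 2

Order 1 then 2:
  1 Degemination: [fottuspu] → [fotuspu]
  2 Intervocalic Voicing: [fotuspu] → [foduspu]
  result: [foduspu]
Order 2 then 1:
  2 Intervocalic Voicing: no change — [fottuspu]
  1 Degemination: [fottuspu] → [fotuspu]
  result: [fotuspu]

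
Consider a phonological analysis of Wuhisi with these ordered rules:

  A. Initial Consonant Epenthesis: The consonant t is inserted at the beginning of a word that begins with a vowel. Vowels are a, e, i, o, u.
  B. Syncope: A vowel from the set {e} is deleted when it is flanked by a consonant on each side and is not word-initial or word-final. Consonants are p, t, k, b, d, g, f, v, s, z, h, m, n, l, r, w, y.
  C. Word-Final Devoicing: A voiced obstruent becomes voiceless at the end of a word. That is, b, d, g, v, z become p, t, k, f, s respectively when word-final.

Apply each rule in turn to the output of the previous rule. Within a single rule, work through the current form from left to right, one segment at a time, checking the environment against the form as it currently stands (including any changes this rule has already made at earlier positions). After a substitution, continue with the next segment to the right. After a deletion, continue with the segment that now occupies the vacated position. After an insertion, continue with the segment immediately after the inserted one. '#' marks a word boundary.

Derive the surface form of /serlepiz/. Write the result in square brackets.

A Initial Consonant Epenthesis: no change — [serlepiz]
B Syncope: [serlepiz] → [srlpiz]
C Word-Final Devoicing: [srlpiz] → [srlpis]

[srlpis]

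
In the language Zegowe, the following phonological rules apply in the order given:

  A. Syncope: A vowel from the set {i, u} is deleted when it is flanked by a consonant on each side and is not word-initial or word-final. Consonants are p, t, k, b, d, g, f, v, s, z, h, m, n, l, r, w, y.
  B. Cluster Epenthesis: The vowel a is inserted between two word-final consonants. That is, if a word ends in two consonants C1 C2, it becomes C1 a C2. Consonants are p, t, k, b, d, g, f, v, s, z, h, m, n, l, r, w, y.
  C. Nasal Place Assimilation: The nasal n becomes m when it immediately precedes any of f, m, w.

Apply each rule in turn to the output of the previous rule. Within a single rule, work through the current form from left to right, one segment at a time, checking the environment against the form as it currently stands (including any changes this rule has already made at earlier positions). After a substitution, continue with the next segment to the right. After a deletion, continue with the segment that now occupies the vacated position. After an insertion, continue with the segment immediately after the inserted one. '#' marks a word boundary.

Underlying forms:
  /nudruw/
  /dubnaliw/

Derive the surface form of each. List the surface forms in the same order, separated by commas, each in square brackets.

/nudruw/:
  A Syncope: [nudruw] → [ndrw]
  B Cluster Epenthesis: [ndrw] → [ndraw]
  C Nasal Place Assimilation: no change — [ndraw]
/dubnaliw/:
  A Syncope: [dubnaliw] → [dbnalw]
  B Cluster Epenthesis: [dbnalw] → [dbnalaw]
  C Nasal Place Assimilation: no change — [dbnalaw]

[ndraw], [dbnalaw]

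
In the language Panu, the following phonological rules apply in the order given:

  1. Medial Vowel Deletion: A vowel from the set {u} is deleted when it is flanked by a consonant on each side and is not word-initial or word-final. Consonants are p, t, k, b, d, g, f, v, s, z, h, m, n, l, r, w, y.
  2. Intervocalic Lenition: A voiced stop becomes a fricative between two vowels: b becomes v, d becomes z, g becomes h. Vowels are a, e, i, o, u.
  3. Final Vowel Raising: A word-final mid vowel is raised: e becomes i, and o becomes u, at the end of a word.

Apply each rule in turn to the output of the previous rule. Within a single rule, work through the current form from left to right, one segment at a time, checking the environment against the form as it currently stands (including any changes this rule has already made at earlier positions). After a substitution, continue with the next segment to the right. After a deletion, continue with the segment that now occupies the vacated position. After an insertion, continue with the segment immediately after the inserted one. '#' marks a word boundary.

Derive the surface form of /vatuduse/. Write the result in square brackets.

1 Medial Vowel Deletion: [vatuduse] → [vatdse]
2 Intervocalic Lenition: no change — [vatdse]
3 Final Vowel Raising: [vatdse] → [vatdsi]

[vatdsi]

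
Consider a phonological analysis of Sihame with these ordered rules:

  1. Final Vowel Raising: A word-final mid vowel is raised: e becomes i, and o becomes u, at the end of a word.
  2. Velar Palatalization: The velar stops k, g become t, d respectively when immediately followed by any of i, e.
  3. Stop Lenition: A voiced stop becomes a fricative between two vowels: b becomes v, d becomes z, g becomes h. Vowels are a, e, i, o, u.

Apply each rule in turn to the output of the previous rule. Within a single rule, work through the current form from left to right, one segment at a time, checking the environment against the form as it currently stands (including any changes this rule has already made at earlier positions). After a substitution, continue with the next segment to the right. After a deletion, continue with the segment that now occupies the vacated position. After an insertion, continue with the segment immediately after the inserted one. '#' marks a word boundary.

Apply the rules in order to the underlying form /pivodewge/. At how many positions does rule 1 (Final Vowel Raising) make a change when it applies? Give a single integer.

1 Final Vowel Raising: [pivodewge] → [pivodewgi]
2 Velar Palatalization: [pivodewgi] → [pivodewdi]
3 Stop Lenition: [pivodewdi] → [pivozewdi]
Rule 1 changed 1 position(s).

1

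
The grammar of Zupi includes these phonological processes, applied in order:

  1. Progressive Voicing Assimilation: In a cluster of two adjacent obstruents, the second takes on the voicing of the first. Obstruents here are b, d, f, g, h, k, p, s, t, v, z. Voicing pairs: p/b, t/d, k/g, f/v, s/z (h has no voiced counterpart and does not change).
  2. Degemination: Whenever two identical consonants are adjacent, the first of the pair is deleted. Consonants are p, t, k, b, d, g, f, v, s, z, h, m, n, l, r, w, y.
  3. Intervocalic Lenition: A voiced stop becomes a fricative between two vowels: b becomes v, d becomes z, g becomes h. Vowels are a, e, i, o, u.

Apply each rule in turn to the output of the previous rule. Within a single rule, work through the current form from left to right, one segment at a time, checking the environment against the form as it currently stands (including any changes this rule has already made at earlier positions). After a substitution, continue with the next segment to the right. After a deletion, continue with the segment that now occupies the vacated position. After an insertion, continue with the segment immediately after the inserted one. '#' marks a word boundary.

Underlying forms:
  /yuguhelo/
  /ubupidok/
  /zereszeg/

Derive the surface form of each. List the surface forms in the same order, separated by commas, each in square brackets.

[yuhuhelo], [uvupizok], [zereseg]

/yuguhelo/:
  1 Progressive Voicing Assimilation: no change — [yuguhelo]
  2 Degemination: no change — [yuguhelo]
  3 Intervocalic Lenition: [yuguhelo] → [yuhuhelo]
/ubupidok/:
  1 Progressive Voicing Assimilation: no change — [ubupidok]
  2 Degemination: no change — [ubupidok]
  3 Intervocalic Lenition: [ubupidok] → [uvupizok]
/zereszeg/:
  1 Progressive Voicing Assimilation: [zereszeg] → [zeresseg]
  2 Degemination: [zeresseg] → [zereseg]
  3 Intervocalic Lenition: no change — [zereseg]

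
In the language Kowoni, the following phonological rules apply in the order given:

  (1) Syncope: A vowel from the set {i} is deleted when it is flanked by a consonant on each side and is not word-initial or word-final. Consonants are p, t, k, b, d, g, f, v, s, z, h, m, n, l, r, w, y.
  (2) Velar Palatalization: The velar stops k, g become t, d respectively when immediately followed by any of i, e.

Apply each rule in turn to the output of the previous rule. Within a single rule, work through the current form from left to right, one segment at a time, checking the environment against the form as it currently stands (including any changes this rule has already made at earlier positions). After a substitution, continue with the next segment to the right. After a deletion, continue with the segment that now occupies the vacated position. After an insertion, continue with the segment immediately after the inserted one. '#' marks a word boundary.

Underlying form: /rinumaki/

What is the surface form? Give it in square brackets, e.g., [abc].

[rnumati]

(1) Syncope: [rinumaki] → [rnumaki]
(2) Velar Palatalization: [rnumaki] → [rnumati]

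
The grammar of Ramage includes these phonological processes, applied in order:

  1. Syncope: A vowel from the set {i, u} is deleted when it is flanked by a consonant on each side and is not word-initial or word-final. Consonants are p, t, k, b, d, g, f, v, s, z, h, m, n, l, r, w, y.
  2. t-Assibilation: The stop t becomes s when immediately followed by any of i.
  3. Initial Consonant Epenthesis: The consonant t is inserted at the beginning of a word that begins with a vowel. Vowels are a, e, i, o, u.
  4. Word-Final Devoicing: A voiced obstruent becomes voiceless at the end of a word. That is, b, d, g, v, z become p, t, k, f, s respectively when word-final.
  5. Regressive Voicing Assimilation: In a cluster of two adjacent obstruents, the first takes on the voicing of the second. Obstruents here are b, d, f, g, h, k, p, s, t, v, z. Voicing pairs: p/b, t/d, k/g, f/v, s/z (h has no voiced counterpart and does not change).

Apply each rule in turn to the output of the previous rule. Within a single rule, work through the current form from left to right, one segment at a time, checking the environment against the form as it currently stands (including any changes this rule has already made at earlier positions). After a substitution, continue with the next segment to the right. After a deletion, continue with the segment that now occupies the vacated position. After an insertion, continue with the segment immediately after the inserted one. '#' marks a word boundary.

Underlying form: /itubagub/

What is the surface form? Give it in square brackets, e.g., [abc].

1 Syncope: [itubagub] → [itbagb]
2 t-Assibilation: no change — [itbagb]
3 Initial Consonant Epenthesis: [itbagb] → [titbagb]
4 Word-Final Devoicing: [titbagb] → [titbagp]
5 Regressive Voicing Assimilation: [titbagp] → [tidbakp]

[tidbakp]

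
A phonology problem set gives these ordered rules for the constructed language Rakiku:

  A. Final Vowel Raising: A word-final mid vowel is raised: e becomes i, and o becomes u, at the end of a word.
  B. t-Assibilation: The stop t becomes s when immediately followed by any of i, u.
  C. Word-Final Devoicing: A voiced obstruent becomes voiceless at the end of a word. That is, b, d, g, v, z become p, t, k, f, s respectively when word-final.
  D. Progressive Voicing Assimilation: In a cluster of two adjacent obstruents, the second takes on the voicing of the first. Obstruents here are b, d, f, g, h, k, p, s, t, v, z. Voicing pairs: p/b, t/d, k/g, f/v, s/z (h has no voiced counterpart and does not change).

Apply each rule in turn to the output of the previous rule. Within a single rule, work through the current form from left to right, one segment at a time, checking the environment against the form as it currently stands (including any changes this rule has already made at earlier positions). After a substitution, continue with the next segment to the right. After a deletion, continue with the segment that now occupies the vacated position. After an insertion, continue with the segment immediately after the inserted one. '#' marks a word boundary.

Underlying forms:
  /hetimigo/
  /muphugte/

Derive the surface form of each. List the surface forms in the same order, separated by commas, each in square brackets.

/hetimigo/:
  A Final Vowel Raising: [hetimigo] → [hetimigu]
  B t-Assibilation: [hetimigu] → [hesimigu]
  C Word-Final Devoicing: no change — [hesimigu]
  D Progressive Voicing Assimilation: no change — [hesimigu]
/muphugte/:
  A Final Vowel Raising: [muphugte] → [muphugti]
  B t-Assibilation: [muphugti] → [muphugsi]
  C Word-Final Devoicing: no change — [muphugsi]
  D Progressive Voicing Assimilation: [muphugsi] → [muphugzi]

[hesimigu], [muphugzi]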